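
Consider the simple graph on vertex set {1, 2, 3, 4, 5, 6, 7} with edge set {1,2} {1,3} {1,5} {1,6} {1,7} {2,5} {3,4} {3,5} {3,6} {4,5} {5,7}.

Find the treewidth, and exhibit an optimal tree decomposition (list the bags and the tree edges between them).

Treewidth 2.
One such decomposition:
Bags: B1 = {1, 3, 5}  B2 = {1, 2, 5}  B3 = {1, 3, 6}  B4 = {1, 5, 7}  B5 = {3, 4, 5}
Tree: B1–B2, B1–B3, B1–B4, B1–B5

The largest bag has 3 vertices, giving width 2; this decomposition certifies tw(G) ≤ 2. On the other hand G contains the 3-clique {1, 2, 5}. A clique must lie in a single bag of any decomposition, so no decomposition can have width below 2. Therefore the treewidth is 2.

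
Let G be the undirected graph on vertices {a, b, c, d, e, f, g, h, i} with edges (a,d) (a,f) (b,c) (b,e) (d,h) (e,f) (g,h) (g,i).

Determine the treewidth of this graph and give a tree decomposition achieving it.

The largest bag has 2 vertices, giving width 1; this decomposition certifies tw(G) ≤ 1. Any graph with an edge has treewidth ≥ 1, and G has the edge c–b. Hence tw(G) = 1 exactly.

Treewidth 1.
Bags: B1 = {b, c}  B2 = {b, e}  B3 = {e, f}  B4 = {a, f}  B5 = {a, d}  B6 = {d, h}  B7 = {g, h}  B8 = {g, i}
Tree: B1–B2, B2–B3, B3–B4, B4–B5, B5–B6, B6–B7, B7–B8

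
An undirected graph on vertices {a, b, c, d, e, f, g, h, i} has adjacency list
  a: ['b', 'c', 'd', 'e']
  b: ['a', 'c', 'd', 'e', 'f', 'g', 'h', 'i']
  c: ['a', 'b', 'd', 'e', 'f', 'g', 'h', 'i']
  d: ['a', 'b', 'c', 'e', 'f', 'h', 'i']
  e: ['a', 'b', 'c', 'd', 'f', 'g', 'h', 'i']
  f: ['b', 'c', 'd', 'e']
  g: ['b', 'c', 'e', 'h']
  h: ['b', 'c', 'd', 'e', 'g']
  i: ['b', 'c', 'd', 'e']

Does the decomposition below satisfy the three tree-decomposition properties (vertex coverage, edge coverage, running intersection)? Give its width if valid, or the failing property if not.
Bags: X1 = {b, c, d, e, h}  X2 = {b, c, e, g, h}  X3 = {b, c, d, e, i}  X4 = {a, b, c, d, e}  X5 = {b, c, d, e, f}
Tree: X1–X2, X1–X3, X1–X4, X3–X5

Vertex coverage: the bags together contain {a, b, c, d, e, f, g, h, i}, the full vertex set. Edge coverage: each edge of G has both endpoints in at least one bag. Running intersection: for every vertex, the bags containing it form a connected subtree. All three properties hold, so this is a valid tree decomposition of width max|bag| − 1 = 4, and hence tw(G) ≤ 4.

Yes; width 4.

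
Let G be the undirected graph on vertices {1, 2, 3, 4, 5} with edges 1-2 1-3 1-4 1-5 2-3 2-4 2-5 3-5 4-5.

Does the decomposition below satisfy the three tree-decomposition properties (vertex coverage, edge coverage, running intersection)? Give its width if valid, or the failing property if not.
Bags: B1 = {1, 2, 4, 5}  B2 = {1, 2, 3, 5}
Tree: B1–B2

Yes; width 3.

Checking the three conditions: (i) the bags cover all of {1, 2, 3, 4, 5}; (ii) for each edge, some bag contains both endpoints; (iii) the bags containing any fixed vertex form a subtree. All hold, so the decomposition is valid with width 4 − 1 = 3.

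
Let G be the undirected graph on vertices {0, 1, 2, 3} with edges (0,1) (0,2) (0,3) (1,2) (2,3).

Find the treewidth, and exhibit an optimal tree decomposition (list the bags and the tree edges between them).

Every bag has size at most 3, so the width is 3 − 1 = 2 and tw(G) ≤ 2. On the other hand G contains the 3-clique {0, 1, 2}. A clique must lie in a single bag of any decomposition, so no decomposition can have width below 2. The upper and lower bounds meet at 2, so that is the treewidth.

Treewidth 2.
One such decomposition:
Bags: B1 = {0, 2, 3}  B2 = {0, 1, 2}
Tree: B1–B2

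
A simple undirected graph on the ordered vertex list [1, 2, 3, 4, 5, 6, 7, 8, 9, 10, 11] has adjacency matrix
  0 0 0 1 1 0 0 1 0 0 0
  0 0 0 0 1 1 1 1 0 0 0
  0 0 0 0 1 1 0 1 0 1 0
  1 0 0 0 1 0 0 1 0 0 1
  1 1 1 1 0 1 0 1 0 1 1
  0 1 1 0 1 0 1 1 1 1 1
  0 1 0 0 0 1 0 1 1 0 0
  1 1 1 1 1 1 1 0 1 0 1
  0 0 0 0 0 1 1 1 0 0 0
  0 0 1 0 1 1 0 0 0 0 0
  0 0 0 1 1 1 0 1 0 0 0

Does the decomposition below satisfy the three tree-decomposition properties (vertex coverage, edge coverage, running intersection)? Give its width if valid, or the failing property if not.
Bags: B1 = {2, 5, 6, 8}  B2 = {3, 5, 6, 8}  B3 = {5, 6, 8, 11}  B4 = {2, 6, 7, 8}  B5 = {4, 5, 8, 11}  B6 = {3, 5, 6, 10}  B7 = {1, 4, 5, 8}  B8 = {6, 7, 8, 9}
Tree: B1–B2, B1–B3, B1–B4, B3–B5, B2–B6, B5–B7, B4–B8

Vertex coverage: the bags together contain {1, 2, 3, 4, 5, 6, 7, 8, 9, 10, 11}, the full vertex set. Edge coverage: each edge of G has both endpoints in at least one bag. Running intersection: for every vertex, the bags containing it form a connected subtree. All three properties hold, so this is a valid tree decomposition of width max|bag| − 1 = 3, and hence tw(G) ≤ 3.

Yes; width 3.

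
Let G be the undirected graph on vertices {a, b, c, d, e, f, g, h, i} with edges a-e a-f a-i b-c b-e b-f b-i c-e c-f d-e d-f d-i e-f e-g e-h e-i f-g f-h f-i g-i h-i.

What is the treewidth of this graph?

A width-3 tree decomposition is:
Bags: B1 = {b, e, f, i}  B2 = {b, c, e, f}  B3 = {a, e, f, i}  B4 = {e, f, h, i}  B5 = {d, e, f, i}  B6 = {e, f, g, i}
Tree: B1–B2, B1–B3, B3–B4, B3–B5, B5–B6
The largest bag has 4 vertices, giving width 3; this decomposition certifies tw(G) ≤ 3. Conversely, {b, c, e, f} is a clique of size 4, and the vertices of any clique must share a bag in every tree decomposition; so some bag has ≥ 4 vertices and tw(G) ≥ 3. Combining the bounds, tw(G) = 3.

3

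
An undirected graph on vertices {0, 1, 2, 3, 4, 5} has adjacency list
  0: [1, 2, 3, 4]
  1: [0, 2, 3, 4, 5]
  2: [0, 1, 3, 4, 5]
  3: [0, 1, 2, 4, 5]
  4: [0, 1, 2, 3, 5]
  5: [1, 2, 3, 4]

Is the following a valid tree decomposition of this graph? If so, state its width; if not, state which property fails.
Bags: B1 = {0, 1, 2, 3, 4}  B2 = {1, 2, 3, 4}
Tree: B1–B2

No — vertex 5 appears in no bag.

A tree decomposition must satisfy three properties: every vertex lies in some bag; for every edge, both endpoints lie together in some bag; and for every vertex, the bags containing it form a connected subtree. Here vertex 5 appears in no bag, so the decomposition is invalid.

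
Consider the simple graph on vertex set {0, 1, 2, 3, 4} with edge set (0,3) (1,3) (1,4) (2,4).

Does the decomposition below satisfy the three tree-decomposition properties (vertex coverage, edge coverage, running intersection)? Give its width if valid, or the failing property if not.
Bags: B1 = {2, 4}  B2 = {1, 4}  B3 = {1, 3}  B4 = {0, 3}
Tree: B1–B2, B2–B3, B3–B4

Yes; width 1.

Vertex coverage: the bags together contain {0, 1, 2, 3, 4}, the full vertex set. Edge coverage: each edge of G has both endpoints in at least one bag. Running intersection: for every vertex, the bags containing it form a connected subtree. All three properties hold, so this is a valid tree decomposition of width max|bag| − 1 = 1, and hence tw(G) ≤ 1.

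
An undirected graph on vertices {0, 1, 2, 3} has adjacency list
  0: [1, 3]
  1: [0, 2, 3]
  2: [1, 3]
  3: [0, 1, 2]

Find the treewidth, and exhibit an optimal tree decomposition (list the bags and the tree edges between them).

Treewidth 2.
One such decomposition:
Bags: B1 = {0, 1, 3}  B2 = {1, 2, 3}
Tree: B1–B2

Each bag holds 3 vertices, so the decomposition has width 2, which upper-bounds the treewidth. Conversely, {0, 1, 3} is a clique of size 3, and the vertices of any clique must share a bag in every tree decomposition; so some bag has ≥ 3 vertices and tw(G) ≥ 2. Hence tw(G) = 2 exactly.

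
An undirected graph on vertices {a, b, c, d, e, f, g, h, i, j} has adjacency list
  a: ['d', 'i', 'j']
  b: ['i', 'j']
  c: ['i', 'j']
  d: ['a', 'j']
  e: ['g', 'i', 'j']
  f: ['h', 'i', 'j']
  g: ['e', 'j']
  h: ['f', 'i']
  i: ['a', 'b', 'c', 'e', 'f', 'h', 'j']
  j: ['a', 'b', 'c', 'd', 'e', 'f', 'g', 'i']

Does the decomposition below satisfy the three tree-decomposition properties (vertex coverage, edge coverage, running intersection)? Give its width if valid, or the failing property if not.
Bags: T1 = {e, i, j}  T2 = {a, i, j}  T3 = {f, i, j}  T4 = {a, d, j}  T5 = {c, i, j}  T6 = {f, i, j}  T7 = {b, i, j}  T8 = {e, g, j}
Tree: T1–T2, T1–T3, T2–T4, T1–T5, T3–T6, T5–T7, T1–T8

No — vertex h appears in no bag.

A tree decomposition must satisfy three properties: every vertex lies in some bag; for every edge, both endpoints lie together in some bag; and for every vertex, the bags containing it form a connected subtree. Here vertex h appears in no bag, so the decomposition is invalid.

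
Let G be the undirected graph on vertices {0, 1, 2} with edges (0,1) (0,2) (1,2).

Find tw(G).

2

A width-2 tree decomposition is:
Bags: B1 = {0, 1, 2}
Tree: (single bag)
A single bag containing all 3 vertices is trivially a valid decomposition of width 2. On the other hand G contains the 3-clique {0, 1, 2}. A clique must lie in a single bag of any decomposition, so no decomposition can have width below 2. Therefore the treewidth is 2.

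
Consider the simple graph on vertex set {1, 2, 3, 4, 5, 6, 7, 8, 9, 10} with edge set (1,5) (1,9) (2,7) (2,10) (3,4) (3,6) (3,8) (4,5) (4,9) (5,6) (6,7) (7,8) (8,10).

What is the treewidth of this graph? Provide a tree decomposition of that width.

Treewidth 2.
Bags: B1 = {1, 4, 9}  B2 = {1, 4, 5}  B3 = {3, 4, 5}  B4 = {3, 5, 6}  B5 = {3, 6, 8}  B6 = {6, 7, 8}  B7 = {7, 8, 10}  B8 = {2, 7, 10}
Tree: B1–B2, B2–B3, B3–B4, B4–B5, B5–B6, B6–B7, B7–B8

Each bag holds 3 vertices, so the decomposition has width 2, which upper-bounds the treewidth. For the lower bound, G contains the cycle 9–1–5–4–9, so G is not a forest; only forests have treewidth ≤ 1, hence tw(G) ≥ 2. The upper and lower bounds meet at 2, so that is the treewidth.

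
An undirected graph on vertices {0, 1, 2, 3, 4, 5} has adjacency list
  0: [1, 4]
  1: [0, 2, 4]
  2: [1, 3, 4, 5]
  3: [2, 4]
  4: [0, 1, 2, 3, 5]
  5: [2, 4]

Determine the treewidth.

A width-2 tree decomposition is:
Bags: B1 = {2, 4, 5}  B2 = {1, 2, 4}  B3 = {2, 3, 4}  B4 = {0, 1, 4}
Tree: B1–B2, B1–B3, B2–B4
Each bag holds 3 vertices, so the decomposition has width 2, which upper-bounds the treewidth. Conversely, {0, 1, 4} is a clique of size 3, and the vertices of any clique must share a bag in every tree decomposition; so some bag has ≥ 3 vertices and tw(G) ≥ 2. Hence tw(G) = 2 exactly.

2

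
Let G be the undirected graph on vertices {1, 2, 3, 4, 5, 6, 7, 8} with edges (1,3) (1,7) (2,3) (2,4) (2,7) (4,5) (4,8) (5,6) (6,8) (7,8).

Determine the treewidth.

A width-2 tree decomposition is:
Bags: B1 = {5, 6, 8}  B2 = {4, 5, 8}  B3 = {4, 7, 8}  B4 = {2, 4, 7}  B5 = {1, 2, 7}  B6 = {1, 2, 3}
Tree: B1–B2, B2–B3, B3–B4, B4–B5, B5–B6
The largest bag has 3 vertices, giving width 2; this decomposition certifies tw(G) ≤ 2. The edges 6–5–4–8–6 form a cycle, so G is not a tree and its treewidth is at least 2. Therefore the treewidth is 2.

2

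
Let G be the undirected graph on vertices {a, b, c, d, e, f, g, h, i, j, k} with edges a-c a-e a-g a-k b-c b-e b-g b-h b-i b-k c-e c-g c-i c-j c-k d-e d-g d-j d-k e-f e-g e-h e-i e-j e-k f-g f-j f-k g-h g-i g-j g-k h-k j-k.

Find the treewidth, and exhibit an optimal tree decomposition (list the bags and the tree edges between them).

Every bag has size at most 5, so the width is 5 − 1 = 4 and tw(G) ≤ 4. For the lower bound, the 5 vertices {d, e, g, j, k} are pairwise adjacent, and any tree decomposition puts a clique entirely inside one bag — forcing width ≥ 4. Combining the bounds, tw(G) = 4.

Treewidth 4.
Bags: B1 = {c, e, g, j, k}  B2 = {b, c, e, g, k}  B3 = {a, c, e, g, k}  B4 = {b, e, g, h, k}  B5 = {d, e, g, j, k}  B6 = {e, f, g, j, k}  B7 = {b, c, e, g, i}
Tree: B1–B2, B2–B3, B2–B4, B1–B5, B1–B6, B2–B7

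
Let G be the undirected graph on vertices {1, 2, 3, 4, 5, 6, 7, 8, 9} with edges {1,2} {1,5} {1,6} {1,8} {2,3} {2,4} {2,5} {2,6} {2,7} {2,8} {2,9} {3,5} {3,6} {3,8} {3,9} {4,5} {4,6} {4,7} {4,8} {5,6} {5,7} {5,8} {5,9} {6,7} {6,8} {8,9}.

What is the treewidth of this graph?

4

A width-4 tree decomposition is:
Bags: B1 = {2, 4, 5, 6, 8}  B2 = {1, 2, 5, 6, 8}  B3 = {2, 3, 5, 6, 8}  B4 = {2, 4, 5, 6, 7}  B5 = {2, 3, 5, 8, 9}
Tree: B1–B2, B1–B3, B1–B4, B3–B5
Every bag has size at most 5, so the width is 5 − 1 = 4 and tw(G) ≤ 4. Conversely, {2, 3, 5, 8, 9} is a clique of size 5, and the vertices of any clique must share a bag in every tree decomposition; so some bag has ≥ 5 vertices and tw(G) ≥ 4. Therefore the treewidth is 4.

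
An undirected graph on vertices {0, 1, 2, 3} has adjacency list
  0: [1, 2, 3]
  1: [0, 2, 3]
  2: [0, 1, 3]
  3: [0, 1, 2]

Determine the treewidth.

3

A width-3 tree decomposition is:
Bags: B1 = {0, 1, 2, 3}
Tree: (single bag)
With just one bag of size 4, the width is 4 − 1 = 3, so tw(G) ≤ 3. Conversely, {0, 1, 2, 3} is a clique of size 4, and the vertices of any clique must share a bag in every tree decomposition; so some bag has ≥ 4 vertices and tw(G) ≥ 3. Therefore the treewidth is 3.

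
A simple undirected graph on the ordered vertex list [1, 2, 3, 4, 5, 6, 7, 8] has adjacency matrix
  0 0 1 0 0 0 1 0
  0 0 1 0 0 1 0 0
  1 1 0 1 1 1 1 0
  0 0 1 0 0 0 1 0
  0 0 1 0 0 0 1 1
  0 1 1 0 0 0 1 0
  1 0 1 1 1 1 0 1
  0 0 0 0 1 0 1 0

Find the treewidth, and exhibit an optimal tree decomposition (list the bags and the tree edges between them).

Treewidth 2.
One such decomposition:
Bags: B1 = {3, 6, 7}  B2 = {1, 3, 7}  B3 = {3, 5, 7}  B4 = {2, 3, 6}  B5 = {5, 7, 8}  B6 = {3, 4, 7}
Tree: B1–B2, B2–B3, B1–B4, B3–B5, B2–B6

The largest bag has 3 vertices, giving width 2; this decomposition certifies tw(G) ≤ 2. On the other hand G contains the 3-clique {5, 7, 8}. A clique must lie in a single bag of any decomposition, so no decomposition can have width below 2. Hence tw(G) = 2 exactly.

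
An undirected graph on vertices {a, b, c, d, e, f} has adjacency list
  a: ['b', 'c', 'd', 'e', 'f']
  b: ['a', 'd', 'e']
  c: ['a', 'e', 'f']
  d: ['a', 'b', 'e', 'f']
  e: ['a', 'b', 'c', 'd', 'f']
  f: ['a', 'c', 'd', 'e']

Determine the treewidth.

A width-3 tree decomposition is:
Bags: B1 = {a, c, e, f}  B2 = {a, d, e, f}  B3 = {a, b, d, e}
Tree: B1–B2, B2–B3
Every bag has size at most 4, so the width is 4 − 1 = 3 and tw(G) ≤ 3. Conversely, {a, d, e, f} is a clique of size 4, and the vertices of any clique must share a bag in every tree decomposition; so some bag has ≥ 4 vertices and tw(G) ≥ 3. Hence tw(G) = 3 exactly.

3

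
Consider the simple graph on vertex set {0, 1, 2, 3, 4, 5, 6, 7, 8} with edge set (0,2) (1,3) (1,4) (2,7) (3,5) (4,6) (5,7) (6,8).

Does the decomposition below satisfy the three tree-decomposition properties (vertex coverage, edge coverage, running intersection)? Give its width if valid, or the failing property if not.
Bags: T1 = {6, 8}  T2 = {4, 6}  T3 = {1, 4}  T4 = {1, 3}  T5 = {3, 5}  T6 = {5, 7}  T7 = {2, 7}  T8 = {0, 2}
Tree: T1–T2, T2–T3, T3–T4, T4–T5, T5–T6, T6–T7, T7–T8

Checking the three conditions: (i) the bags cover all of {0, 1, 2, 3, 4, 5, 6, 7, 8}; (ii) for each edge, some bag contains both endpoints; (iii) the bags containing any fixed vertex form a subtree. All hold, so the decomposition is valid with width 2 − 1 = 1.

Yes; width 1.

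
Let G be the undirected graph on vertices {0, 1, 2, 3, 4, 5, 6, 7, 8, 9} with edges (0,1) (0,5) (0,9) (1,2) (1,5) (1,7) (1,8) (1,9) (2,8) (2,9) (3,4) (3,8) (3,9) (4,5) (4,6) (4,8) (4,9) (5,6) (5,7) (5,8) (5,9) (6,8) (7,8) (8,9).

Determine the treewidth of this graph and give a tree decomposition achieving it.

The largest bag has 4 vertices, giving width 3; this decomposition certifies tw(G) ≤ 3. For the lower bound, the 4 vertices {0, 1, 5, 9} are pairwise adjacent, and any tree decomposition puts a clique entirely inside one bag — forcing width ≥ 3. Hence tw(G) = 3 exactly.

Treewidth 3.
One optimal decomposition is:
Bags: B1 = {1, 2, 8, 9}  B2 = {1, 5, 8, 9}  B3 = {1, 5, 7, 8}  B4 = {0, 1, 5, 9}  B5 = {4, 5, 8, 9}  B6 = {4, 5, 6, 8}  B7 = {3, 4, 8, 9}
Tree: B1–B2, B2–B3, B2–B4, B2–B5, B5–B6, B5–B7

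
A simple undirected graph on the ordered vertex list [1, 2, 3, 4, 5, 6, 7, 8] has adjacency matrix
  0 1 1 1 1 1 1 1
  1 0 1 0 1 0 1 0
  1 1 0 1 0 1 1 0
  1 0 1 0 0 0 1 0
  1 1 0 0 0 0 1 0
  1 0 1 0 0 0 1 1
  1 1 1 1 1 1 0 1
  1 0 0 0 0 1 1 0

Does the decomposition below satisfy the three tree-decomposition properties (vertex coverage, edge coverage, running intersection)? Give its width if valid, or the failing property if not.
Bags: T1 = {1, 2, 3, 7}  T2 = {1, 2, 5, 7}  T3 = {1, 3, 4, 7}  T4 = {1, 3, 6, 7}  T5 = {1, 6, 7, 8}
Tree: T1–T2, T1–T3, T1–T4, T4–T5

Vertex coverage: the bags together contain {1, 2, 3, 4, 5, 6, 7, 8}, the full vertex set. Edge coverage: each edge of G has both endpoints in at least one bag. Running intersection: for every vertex, the bags containing it form a connected subtree. All three properties hold, so this is a valid tree decomposition of width max|bag| − 1 = 3, and hence tw(G) ≤ 3.

Yes; width 3.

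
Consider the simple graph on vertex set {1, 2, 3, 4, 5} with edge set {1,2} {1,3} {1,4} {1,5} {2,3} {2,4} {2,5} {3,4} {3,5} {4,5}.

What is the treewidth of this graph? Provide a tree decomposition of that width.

With just one bag of size 5, the width is 5 − 1 = 4, so tw(G) ≤ 4. Conversely, {1, 2, 3, 4, 5} is a clique of size 5, and the vertices of any clique must share a bag in every tree decomposition; so some bag has ≥ 5 vertices and tw(G) ≥ 4. Therefore the treewidth is 4.

Treewidth 4.
One such decomposition:
Bags: B1 = {1, 2, 3, 4, 5}
Tree: (single bag)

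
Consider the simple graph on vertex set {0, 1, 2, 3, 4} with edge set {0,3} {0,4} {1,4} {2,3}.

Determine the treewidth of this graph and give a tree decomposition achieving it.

Treewidth 1.
One such decomposition:
Bags: B1 = {0, 4}  B2 = {0, 3}  B3 = {1, 4}  B4 = {2, 3}
Tree: B1–B2, B1–B3, B2–B4

Each bag holds 2 vertices, so the decomposition has width 1, which upper-bounds the treewidth. Since G has at least one edge (e.g. 0–4), it is not an edgeless graph, so tw(G) ≥ 1. The upper and lower bounds meet at 1, so that is the treewidth.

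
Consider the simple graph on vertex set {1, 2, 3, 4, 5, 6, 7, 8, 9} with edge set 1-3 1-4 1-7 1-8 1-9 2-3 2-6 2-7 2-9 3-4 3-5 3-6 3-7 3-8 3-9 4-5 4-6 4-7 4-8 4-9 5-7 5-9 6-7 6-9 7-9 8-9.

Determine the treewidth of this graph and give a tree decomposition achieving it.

Every bag has size at most 5, so the width is 5 − 1 = 4 and tw(G) ≤ 4. Conversely, {2, 3, 6, 7, 9} is a clique of size 5, and the vertices of any clique must share a bag in every tree decomposition; so some bag has ≥ 5 vertices and tw(G) ≥ 4. Hence tw(G) = 4 exactly.

Treewidth 4.
One optimal decomposition is:
Bags: B1 = {2, 3, 6, 7, 9}  B2 = {3, 4, 6, 7, 9}  B3 = {1, 3, 4, 7, 9}  B4 = {1, 3, 4, 8, 9}  B5 = {3, 4, 5, 7, 9}
Tree: B1–B2, B2–B3, B3–B4, B2–B5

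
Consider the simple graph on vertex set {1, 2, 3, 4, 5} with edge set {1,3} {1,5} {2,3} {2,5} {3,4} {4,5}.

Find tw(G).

2

A width-2 tree decomposition is:
Bags: B1 = {2, 3, 5}  B2 = {3, 4, 5}  B3 = {1, 3, 5}
Tree: B1–B2, B2–B3
Each bag holds 3 vertices, so the decomposition has width 2, which upper-bounds the treewidth. For the lower bound, G contains the cycle 2–5–4–3–2, so G is not a forest; only forests have treewidth ≤ 1, hence tw(G) ≥ 2. Therefore the treewidth is 2.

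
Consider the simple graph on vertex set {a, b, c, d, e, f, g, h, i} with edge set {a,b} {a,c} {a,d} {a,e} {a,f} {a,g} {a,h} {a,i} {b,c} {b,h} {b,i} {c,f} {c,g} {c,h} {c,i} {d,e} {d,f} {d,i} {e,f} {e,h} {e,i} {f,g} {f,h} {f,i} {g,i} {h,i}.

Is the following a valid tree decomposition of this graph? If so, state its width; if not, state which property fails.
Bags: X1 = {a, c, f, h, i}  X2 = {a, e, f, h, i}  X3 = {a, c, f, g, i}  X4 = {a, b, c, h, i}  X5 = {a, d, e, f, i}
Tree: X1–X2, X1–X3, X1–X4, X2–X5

Checking the three conditions: (i) the bags cover all of {a, b, c, d, e, f, g, h, i}; (ii) for each edge, some bag contains both endpoints; (iii) the bags containing any fixed vertex form a subtree. All hold, so the decomposition is valid with width 5 − 1 = 4.

Yes; width 4.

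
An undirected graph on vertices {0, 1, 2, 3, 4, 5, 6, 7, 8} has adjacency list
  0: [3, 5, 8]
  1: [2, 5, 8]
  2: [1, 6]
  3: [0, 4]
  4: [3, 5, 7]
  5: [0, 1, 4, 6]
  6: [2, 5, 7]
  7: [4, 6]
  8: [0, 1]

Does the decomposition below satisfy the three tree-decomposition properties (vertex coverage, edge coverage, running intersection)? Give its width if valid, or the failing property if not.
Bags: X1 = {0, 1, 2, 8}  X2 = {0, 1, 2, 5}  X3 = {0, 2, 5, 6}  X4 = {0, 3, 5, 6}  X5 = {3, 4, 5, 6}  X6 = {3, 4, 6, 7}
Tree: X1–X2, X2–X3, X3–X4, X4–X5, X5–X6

Every vertex of G appears in some bag (union = {0, 1, 2, 3, 4, 5, 6, 7, 8}); every edge is covered by a bag; and for each vertex v the set of bags containing v is connected in the bag tree. The decomposition is therefore valid. The largest bag has 4 vertices, so the width is 3.

Yes; width 3.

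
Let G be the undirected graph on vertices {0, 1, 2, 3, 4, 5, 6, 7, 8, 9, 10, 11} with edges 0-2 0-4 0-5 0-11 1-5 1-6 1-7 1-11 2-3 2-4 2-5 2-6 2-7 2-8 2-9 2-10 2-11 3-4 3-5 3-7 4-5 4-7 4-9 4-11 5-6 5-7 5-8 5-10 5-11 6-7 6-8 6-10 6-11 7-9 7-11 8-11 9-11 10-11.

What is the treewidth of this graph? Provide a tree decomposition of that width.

Treewidth 4.
One such decomposition:
Bags: B1 = {1, 5, 6, 7, 11}  B2 = {2, 5, 6, 7, 11}  B3 = {2, 5, 6, 8, 11}  B4 = {2, 4, 5, 7, 11}  B5 = {2, 5, 6, 10, 11}  B6 = {0, 2, 4, 5, 11}  B7 = {2, 4, 7, 9, 11}  B8 = {2, 3, 4, 5, 7}
Tree: B1–B2, B2–B3, B2–B4, B3–B5, B4–B6, B4–B7, B4–B8

Every bag has size at most 5, so the width is 5 − 1 = 4 and tw(G) ≤ 4. For the lower bound, the 5 vertices {1, 5, 6, 7, 11} are pairwise adjacent, and any tree decomposition puts a clique entirely inside one bag — forcing width ≥ 4. Therefore the treewidth is 4.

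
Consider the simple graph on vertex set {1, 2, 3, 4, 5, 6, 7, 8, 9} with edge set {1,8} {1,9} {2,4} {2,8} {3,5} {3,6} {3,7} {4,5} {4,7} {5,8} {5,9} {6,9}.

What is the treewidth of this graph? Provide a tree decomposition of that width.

Each bag holds 4 vertices, so the decomposition has width 3, which upper-bounds the treewidth. For the lower bound: the 4 vertex sets {3,6,7}, {4}, {5}, {1,2,8,9} are disjoint, each induces a connected subgraph, and every pair is joined by at least one edge of G. Contracting each set to a single vertex therefore yields K_{4} as a minor, and since treewidth is minor-monotone, tw(G) ≥ tw(K_{4}) = 3. Hence tw(G) = 3 exactly.

Treewidth 3.
Bags: B1 = {3, 4, 6, 7}  B2 = {3, 4, 5, 6}  B3 = {4, 5, 6, 9}  B4 = {2, 4, 5, 9}  B5 = {2, 5, 8, 9}  B6 = {1, 2, 8, 9}
Tree: B1–B2, B2–B3, B3–B4, B4–B5, B5–B6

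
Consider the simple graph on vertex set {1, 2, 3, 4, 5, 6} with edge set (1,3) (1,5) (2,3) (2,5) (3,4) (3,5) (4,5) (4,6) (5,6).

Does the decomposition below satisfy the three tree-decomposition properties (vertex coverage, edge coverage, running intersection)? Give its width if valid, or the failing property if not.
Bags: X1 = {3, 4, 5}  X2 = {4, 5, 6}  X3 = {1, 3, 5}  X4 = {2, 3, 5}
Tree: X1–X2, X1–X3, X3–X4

Yes; width 2.

Vertex coverage: the bags together contain {1, 2, 3, 4, 5, 6}, the full vertex set. Edge coverage: each edge of G has both endpoints in at least one bag. Running intersection: for every vertex, the bags containing it form a connected subtree. All three properties hold, so this is a valid tree decomposition of width max|bag| − 1 = 2, and hence tw(G) ≤ 2.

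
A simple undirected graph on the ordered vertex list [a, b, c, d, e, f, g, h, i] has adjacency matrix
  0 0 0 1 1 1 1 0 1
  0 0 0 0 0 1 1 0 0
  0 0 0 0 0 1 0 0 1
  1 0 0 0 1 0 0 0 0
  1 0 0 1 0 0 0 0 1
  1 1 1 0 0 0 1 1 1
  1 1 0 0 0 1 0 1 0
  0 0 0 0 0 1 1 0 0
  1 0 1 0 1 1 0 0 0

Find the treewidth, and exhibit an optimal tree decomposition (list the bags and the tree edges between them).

Treewidth 2.
Bags: B1 = {a, f, i}  B2 = {c, f, i}  B3 = {a, f, g}  B4 = {b, f, g}  B5 = {a, e, i}  B6 = {f, g, h}  B7 = {a, d, e}
Tree: B1–B2, B1–B3, B3–B4, B1–B5, B4–B6, B5–B7

Each bag holds 3 vertices, so the decomposition has width 2, which upper-bounds the treewidth. Conversely, {a, d, e} is a clique of size 3, and the vertices of any clique must share a bag in every tree decomposition; so some bag has ≥ 3 vertices and tw(G) ≥ 2. Combining the bounds, tw(G) = 2.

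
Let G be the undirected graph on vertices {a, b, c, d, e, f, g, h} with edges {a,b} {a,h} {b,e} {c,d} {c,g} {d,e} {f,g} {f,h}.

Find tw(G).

A width-2 tree decomposition is:
Bags: B1 = {c, d, e}  B2 = {c, e, g}  B3 = {e, f, g}  B4 = {e, f, h}  B5 = {a, e, h}  B6 = {a, b, e}
Tree: B1–B2, B2–B3, B3–B4, B4–B5, B5–B6
Each bag holds 3 vertices, so the decomposition has width 2, which upper-bounds the treewidth. For the lower bound, G contains the cycle e–d–c–g–f–h–a–b–e, so G is not a forest; only forests have treewidth ≤ 1, hence tw(G) ≥ 2. Hence tw(G) = 2 exactly.

2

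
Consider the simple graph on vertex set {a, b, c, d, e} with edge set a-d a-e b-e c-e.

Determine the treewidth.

1

A width-1 tree decomposition is:
Bags: B1 = {a, e}  B2 = {c, e}  B3 = {a, d}  B4 = {b, e}
Tree: B1–B2, B1–B3, B1–B4
The largest bag has 2 vertices, giving width 1; this decomposition certifies tw(G) ≤ 1. G has an edge, so its treewidth is at least 1. Therefore the treewidth is 1.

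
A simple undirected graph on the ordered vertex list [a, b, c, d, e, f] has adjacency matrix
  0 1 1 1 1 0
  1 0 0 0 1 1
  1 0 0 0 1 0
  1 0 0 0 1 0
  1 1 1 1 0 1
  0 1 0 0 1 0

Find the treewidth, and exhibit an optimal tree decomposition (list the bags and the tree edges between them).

Treewidth 2.
Bags: B1 = {a, d, e}  B2 = {a, c, e}  B3 = {a, b, e}  B4 = {b, e, f}
Tree: B1–B2, B2–B3, B3–B4

Every bag has size at most 3, so the width is 3 − 1 = 2 and tw(G) ≤ 2. Conversely, {a, d, e} is a clique of size 3, and the vertices of any clique must share a bag in every tree decomposition; so some bag has ≥ 3 vertices and tw(G) ≥ 2. Hence tw(G) = 2 exactly.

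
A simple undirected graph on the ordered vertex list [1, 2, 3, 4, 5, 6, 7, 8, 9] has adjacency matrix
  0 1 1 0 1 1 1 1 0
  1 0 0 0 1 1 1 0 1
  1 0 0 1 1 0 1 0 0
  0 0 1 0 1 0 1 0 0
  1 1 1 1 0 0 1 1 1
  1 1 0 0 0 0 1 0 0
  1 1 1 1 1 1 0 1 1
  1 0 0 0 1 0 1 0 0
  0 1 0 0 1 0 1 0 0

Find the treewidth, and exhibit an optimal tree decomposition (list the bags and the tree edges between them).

The largest bag has 4 vertices, giving width 3; this decomposition certifies tw(G) ≤ 3. On the other hand G contains the 4-clique {1, 5, 7, 8}. A clique must lie in a single bag of any decomposition, so no decomposition can have width below 3. Hence tw(G) = 3 exactly.

Treewidth 3.
Bags: B1 = {1, 5, 7, 8}  B2 = {1, 2, 5, 7}  B3 = {1, 3, 5, 7}  B4 = {2, 5, 7, 9}  B5 = {3, 4, 5, 7}  B6 = {1, 2, 6, 7}
Tree: B1–B2, B2–B3, B2–B4, B3–B5, B2–B6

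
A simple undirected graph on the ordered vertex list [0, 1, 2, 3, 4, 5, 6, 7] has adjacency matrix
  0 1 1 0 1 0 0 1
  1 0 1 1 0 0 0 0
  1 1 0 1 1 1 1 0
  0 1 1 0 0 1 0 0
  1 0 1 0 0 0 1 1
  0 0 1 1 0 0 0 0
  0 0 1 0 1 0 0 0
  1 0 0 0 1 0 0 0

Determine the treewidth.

A width-2 tree decomposition is:
Bags: B1 = {0, 2, 4}  B2 = {0, 4, 7}  B3 = {2, 4, 6}  B4 = {0, 1, 2}  B5 = {1, 2, 3}  B6 = {2, 3, 5}
Tree: B1–B2, B1–B3, B1–B4, B4–B5, B5–B6
The largest bag has 3 vertices, giving width 2; this decomposition certifies tw(G) ≤ 2. Conversely, {0, 1, 2} is a clique of size 3, and the vertices of any clique must share a bag in every tree decomposition; so some bag has ≥ 3 vertices and tw(G) ≥ 2. Hence tw(G) = 2 exactly.

2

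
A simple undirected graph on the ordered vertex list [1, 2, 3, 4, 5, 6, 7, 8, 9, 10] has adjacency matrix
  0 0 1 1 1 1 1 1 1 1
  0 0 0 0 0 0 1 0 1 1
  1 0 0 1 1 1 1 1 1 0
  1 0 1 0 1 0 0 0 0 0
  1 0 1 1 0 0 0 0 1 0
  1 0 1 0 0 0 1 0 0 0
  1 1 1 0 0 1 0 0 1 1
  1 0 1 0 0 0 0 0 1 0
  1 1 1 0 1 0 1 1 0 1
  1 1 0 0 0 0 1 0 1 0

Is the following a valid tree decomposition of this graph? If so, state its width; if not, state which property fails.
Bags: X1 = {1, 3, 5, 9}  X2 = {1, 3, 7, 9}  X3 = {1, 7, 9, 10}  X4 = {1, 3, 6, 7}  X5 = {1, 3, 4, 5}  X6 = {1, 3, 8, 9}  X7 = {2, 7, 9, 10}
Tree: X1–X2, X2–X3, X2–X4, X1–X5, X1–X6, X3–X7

Every vertex of G appears in some bag (union = {1, 2, 3, 4, 5, 6, 7, 8, 9, 10}); every edge is covered by a bag; and for each vertex v the set of bags containing v is connected in the bag tree. The decomposition is therefore valid. The largest bag has 4 vertices, so the width is 3.

Yes; width 3.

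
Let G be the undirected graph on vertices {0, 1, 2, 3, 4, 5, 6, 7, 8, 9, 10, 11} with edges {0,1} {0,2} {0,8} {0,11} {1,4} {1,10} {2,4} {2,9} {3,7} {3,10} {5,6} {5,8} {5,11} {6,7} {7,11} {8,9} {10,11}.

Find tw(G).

A width-3 tree decomposition is:
Bags: B1 = {3, 6, 7, 10}  B2 = {6, 7, 10, 11}  B3 = {5, 6, 10, 11}  B4 = {1, 5, 10, 11}  B5 = {0, 1, 5, 11}  B6 = {0, 1, 5, 8}  B7 = {0, 1, 4, 8}  B8 = {0, 2, 4, 8}  B9 = {2, 4, 8, 9}
Tree: B1–B2, B2–B3, B3–B4, B4–B5, B5–B6, B6–B7, B7–B8, B8–B9
The largest bag has 4 vertices, giving width 3; this decomposition certifies tw(G) ≤ 3. For the lower bound: the 4 vertex sets {3,6,7}, {10}, {11}, {0,1,5,8} are disjoint, each induces a connected subgraph, and every pair is joined by at least one edge of G. Contracting each set to a single vertex therefore yields K_{4} as a minor, and since treewidth is minor-monotone, tw(G) ≥ tw(K_{4}) = 3. The upper and lower bounds meet at 3, so that is the treewidth.

3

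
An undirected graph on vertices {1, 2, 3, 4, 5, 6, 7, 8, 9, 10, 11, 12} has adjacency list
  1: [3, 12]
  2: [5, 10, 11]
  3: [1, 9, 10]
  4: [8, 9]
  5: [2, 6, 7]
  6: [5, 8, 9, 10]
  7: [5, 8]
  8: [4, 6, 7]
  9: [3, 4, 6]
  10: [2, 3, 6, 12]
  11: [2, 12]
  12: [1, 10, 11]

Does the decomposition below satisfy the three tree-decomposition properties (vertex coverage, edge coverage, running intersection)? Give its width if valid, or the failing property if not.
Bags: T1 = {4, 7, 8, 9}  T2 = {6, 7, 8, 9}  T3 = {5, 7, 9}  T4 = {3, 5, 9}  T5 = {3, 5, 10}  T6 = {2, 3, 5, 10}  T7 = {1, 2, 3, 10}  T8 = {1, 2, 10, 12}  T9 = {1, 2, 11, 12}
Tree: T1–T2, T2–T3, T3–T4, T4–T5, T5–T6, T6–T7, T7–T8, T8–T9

No — edge (6,5) lies in no bag.

A tree decomposition must satisfy three properties: every vertex lies in some bag; for every edge, both endpoints lie together in some bag; and for every vertex, the bags containing it form a connected subtree. Here edge (6,5) lies in no bag, so the decomposition is invalid.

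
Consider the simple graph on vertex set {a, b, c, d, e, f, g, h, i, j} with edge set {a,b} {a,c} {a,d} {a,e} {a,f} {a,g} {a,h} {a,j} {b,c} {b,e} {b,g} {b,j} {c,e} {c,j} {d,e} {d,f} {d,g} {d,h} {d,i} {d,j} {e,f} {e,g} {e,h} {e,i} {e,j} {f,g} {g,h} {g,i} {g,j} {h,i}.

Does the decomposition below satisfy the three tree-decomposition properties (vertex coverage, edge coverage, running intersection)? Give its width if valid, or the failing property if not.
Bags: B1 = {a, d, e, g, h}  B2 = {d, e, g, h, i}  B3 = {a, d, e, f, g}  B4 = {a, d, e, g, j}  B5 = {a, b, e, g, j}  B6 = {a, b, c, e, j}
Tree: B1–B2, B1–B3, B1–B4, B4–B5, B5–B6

Every vertex of G appears in some bag (union = {a, b, c, d, e, f, g, h, i, j}); every edge is covered by a bag; and for each vertex v the set of bags containing v is connected in the bag tree. The decomposition is therefore valid. The largest bag has 5 vertices, so the width is 4.

Yes; width 4.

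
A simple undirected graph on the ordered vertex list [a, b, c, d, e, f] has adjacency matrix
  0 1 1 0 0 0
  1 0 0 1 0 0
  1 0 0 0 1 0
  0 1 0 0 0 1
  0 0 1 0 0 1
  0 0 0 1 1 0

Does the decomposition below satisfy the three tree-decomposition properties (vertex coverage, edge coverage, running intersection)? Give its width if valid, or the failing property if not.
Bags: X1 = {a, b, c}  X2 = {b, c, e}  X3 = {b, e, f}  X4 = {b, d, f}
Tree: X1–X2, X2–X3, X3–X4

Yes; width 2.

Every vertex of G appears in some bag (union = {a, b, c, d, e, f}); every edge is covered by a bag; and for each vertex v the set of bags containing v is connected in the bag tree. The decomposition is therefore valid. The largest bag has 3 vertices, so the width is 2.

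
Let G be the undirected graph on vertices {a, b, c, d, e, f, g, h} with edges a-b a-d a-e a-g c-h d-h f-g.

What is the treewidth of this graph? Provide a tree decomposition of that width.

Treewidth 1.
Bags: B1 = {a, g}  B2 = {a, b}  B3 = {a, e}  B4 = {a, d}  B5 = {d, h}  B6 = {c, h}  B7 = {f, g}
Tree: B1–B2, B2–B3, B1–B4, B4–B5, B5–B6, B1–B7

The largest bag has 2 vertices, giving width 1; this decomposition certifies tw(G) ≤ 1. Since G has at least one edge (e.g. g–a), it is not an edgeless graph, so tw(G) ≥ 1. The upper and lower bounds meet at 1, so that is the treewidth.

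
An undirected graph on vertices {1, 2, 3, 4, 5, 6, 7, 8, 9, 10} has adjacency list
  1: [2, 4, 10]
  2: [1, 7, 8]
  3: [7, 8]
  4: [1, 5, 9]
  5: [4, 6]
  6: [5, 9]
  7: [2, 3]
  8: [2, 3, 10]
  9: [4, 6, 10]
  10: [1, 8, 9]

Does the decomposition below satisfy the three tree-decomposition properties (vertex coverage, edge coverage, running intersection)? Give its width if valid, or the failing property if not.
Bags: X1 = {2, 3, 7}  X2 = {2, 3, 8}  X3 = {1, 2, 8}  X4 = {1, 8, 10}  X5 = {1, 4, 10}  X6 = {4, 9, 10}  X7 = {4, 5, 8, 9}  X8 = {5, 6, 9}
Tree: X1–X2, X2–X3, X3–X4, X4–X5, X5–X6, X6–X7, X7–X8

No — bags containing vertex 8 are not connected in the tree.

A tree decomposition must satisfy three properties: every vertex lies in some bag; for every edge, both endpoints lie together in some bag; and for every vertex, the bags containing it form a connected subtree. Here bags containing vertex 8 are not connected in the tree, so the decomposition is invalid.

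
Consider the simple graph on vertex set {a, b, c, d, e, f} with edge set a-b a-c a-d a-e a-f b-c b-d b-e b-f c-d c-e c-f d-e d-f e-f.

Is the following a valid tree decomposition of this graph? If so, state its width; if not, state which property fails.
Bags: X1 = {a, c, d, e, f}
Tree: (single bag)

No — vertex b appears in no bag.

A tree decomposition must satisfy three properties: every vertex lies in some bag; for every edge, both endpoints lie together in some bag; and for every vertex, the bags containing it form a connected subtree. Here vertex b appears in no bag, so the decomposition is invalid.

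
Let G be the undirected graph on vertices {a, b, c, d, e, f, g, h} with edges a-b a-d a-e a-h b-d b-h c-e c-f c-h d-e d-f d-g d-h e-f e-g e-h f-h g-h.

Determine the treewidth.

A width-3 tree decomposition is:
Bags: B1 = {d, e, g, h}  B2 = {a, d, e, h}  B3 = {a, b, d, h}  B4 = {d, e, f, h}  B5 = {c, e, f, h}
Tree: B1–B2, B2–B3, B1–B4, B4–B5
The largest bag has 4 vertices, giving width 3; this decomposition certifies tw(G) ≤ 3. Conversely, {d, e, g, h} is a clique of size 4, and the vertices of any clique must share a bag in every tree decomposition; so some bag has ≥ 4 vertices and tw(G) ≥ 3. Hence tw(G) = 3 exactly.

3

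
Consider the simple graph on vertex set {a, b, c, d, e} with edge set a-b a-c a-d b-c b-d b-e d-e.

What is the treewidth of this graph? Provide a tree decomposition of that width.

Every bag has size at most 3, so the width is 3 − 1 = 2 and tw(G) ≤ 2. On the other hand G contains the 3-clique {b, d, e}. A clique must lie in a single bag of any decomposition, so no decomposition can have width below 2. Combining the bounds, tw(G) = 2.

Treewidth 2.
One optimal decomposition is:
Bags: B1 = {a, b, d}  B2 = {b, d, e}  B3 = {a, b, c}
Tree: B1–B2, B1–B3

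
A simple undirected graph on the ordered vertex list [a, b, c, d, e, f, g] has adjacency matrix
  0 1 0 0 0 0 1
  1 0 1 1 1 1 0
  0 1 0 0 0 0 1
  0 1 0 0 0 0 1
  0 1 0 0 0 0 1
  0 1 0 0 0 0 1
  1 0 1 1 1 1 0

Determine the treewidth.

2

A width-2 tree decomposition is:
Bags: B1 = {b, d, g}  B2 = {b, e, g}  B3 = {b, f, g}  B4 = {b, c, g}  B5 = {a, b, g}
Tree: B1–B2, B2–B3, B3–B4, B4–B5
Each bag holds 3 vertices, so the decomposition has width 2, which upper-bounds the treewidth. For the lower bound, G contains the cycle b–d–g–e–b, so G is not a forest; only forests have treewidth ≤ 1, hence tw(G) ≥ 2. Therefore the treewidth is 2.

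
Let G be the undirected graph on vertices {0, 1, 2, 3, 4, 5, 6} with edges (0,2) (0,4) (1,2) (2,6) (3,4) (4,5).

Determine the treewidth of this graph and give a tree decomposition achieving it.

Every bag has size at most 2, so the width is 2 − 1 = 1 and tw(G) ≤ 1. Any graph with an edge has treewidth ≥ 1, and G has the edge 0–2. Hence tw(G) = 1 exactly.

Treewidth 1.
One such decomposition:
Bags: B1 = {0, 2}  B2 = {1, 2}  B3 = {0, 4}  B4 = {3, 4}  B5 = {4, 5}  B6 = {2, 6}
Tree: B1–B2, B1–B3, B3–B4, B3–B5, B2–B6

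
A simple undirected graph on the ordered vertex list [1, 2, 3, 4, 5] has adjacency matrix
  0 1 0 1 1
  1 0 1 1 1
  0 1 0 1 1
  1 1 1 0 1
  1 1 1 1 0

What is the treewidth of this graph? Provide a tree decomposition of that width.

Treewidth 3.
Bags: B1 = {1, 2, 4, 5}  B2 = {2, 3, 4, 5}
Tree: B1–B2

The largest bag has 4 vertices, giving width 3; this decomposition certifies tw(G) ≤ 3. On the other hand G contains the 4-clique {1, 2, 4, 5}. A clique must lie in a single bag of any decomposition, so no decomposition can have width below 3. The upper and lower bounds meet at 3, so that is the treewidth.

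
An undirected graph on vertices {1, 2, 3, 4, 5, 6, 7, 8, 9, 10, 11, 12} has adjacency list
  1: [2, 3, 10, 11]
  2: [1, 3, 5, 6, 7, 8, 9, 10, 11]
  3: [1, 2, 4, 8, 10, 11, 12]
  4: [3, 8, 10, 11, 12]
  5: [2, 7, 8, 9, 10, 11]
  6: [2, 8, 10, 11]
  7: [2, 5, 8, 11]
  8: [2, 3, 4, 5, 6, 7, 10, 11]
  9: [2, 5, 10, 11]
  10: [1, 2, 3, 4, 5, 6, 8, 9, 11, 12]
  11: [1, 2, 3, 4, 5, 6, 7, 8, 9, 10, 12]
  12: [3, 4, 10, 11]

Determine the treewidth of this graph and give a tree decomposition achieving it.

Treewidth 4.
One optimal decomposition is:
Bags: B1 = {2, 3, 8, 10, 11}  B2 = {3, 4, 8, 10, 11}  B3 = {2, 5, 8, 10, 11}  B4 = {3, 4, 10, 11, 12}  B5 = {2, 5, 7, 8, 11}  B6 = {2, 6, 8, 10, 11}  B7 = {2, 5, 9, 10, 11}  B8 = {1, 2, 3, 10, 11}
Tree: B1–B2, B1–B3, B2–B4, B3–B5, B1–B6, B3–B7, B1–B8

Each bag holds 5 vertices, so the decomposition has width 4, which upper-bounds the treewidth. For the lower bound, the 5 vertices {2, 3, 8, 10, 11} are pairwise adjacent, and any tree decomposition puts a clique entirely inside one bag — forcing width ≥ 4. Therefore the treewidth is 4.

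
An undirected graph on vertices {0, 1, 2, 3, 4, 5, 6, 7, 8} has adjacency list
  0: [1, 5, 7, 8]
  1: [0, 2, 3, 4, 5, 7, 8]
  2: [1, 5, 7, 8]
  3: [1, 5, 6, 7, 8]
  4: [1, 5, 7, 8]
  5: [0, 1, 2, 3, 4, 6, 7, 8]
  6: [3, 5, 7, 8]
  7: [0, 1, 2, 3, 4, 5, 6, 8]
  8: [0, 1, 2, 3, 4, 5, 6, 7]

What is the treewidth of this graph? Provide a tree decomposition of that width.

Treewidth 4.
One optimal decomposition is:
Bags: B1 = {1, 3, 5, 7, 8}  B2 = {3, 5, 6, 7, 8}  B3 = {0, 1, 5, 7, 8}  B4 = {1, 4, 5, 7, 8}  B5 = {1, 2, 5, 7, 8}
Tree: B1–B2, B1–B3, B1–B4, B4–B5

Each bag holds 5 vertices, so the decomposition has width 4, which upper-bounds the treewidth. On the other hand G contains the 5-clique {0, 1, 5, 7, 8}. A clique must lie in a single bag of any decomposition, so no decomposition can have width below 4. Combining the bounds, tw(G) = 4.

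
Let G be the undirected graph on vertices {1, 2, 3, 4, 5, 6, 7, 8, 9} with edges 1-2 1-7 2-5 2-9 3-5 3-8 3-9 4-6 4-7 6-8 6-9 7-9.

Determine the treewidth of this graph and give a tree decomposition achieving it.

Each bag holds 4 vertices, so the decomposition has width 3, which upper-bounds the treewidth. For the lower bound: the 4 vertex sets {1,2,5}, {7}, {9}, {3,4,6,8} are disjoint, each induces a connected subgraph, and every pair is joined by at least one edge of G. Contracting each set to a single vertex therefore yields K_{4} as a minor, and since treewidth is minor-monotone, tw(G) ≥ tw(K_{4}) = 3. Hence tw(G) = 3 exactly.

Treewidth 3.
One optimal decomposition is:
Bags: B1 = {1, 2, 5, 7}  B2 = {2, 5, 7, 9}  B3 = {3, 5, 7, 9}  B4 = {3, 4, 7, 9}  B5 = {3, 4, 6, 9}  B6 = {3, 4, 6, 8}
Tree: B1–B2, B2–B3, B3–B4, B4–B5, B5–B6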